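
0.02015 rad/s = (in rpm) 0.1924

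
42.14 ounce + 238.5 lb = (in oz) 3858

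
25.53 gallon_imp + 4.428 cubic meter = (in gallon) 1200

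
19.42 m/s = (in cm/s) 1942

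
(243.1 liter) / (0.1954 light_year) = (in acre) 3.25e-20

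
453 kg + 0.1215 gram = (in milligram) 4.53e+08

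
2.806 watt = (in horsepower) 0.003763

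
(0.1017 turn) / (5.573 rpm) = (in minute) 0.01825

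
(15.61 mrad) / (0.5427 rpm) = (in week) 4.542e-07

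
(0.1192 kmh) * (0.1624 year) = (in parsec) 5.496e-12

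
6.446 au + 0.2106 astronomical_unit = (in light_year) 0.0001053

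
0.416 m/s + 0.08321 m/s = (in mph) 1.117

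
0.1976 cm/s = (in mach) 5.803e-06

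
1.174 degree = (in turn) 0.003261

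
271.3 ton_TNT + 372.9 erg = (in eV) 7.085e+30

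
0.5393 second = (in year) 1.71e-08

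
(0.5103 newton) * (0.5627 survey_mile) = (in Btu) 0.438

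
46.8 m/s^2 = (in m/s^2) 46.8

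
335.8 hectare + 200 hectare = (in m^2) 5.358e+06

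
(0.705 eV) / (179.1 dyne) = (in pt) 1.788e-13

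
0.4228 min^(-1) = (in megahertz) 7.047e-09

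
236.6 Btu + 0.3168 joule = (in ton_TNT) 5.966e-05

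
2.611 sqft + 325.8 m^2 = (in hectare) 0.0326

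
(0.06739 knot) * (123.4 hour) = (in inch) 6.063e+05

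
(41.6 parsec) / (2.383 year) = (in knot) 3.32e+10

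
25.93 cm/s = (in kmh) 0.9335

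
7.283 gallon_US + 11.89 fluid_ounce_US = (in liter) 27.92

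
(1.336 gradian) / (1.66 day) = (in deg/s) 8.384e-06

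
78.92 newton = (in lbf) 17.74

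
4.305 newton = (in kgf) 0.439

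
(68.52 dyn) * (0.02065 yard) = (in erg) 129.4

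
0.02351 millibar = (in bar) 2.351e-05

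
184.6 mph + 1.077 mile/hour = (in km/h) 298.8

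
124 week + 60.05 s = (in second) 7.5e+07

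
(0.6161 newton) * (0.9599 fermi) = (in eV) 3691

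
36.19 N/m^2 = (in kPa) 0.03619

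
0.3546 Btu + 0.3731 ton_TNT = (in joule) 1.561e+09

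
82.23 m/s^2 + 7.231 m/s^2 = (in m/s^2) 89.46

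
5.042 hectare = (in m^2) 5.042e+04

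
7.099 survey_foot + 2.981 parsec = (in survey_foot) 3.018e+17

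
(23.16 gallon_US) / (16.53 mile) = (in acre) 8.144e-10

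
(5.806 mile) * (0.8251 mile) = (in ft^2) 1.336e+08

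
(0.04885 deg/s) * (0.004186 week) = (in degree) 123.7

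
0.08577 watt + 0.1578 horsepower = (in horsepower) 0.1579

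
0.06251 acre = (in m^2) 253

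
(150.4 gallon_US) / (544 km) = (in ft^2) 1.127e-05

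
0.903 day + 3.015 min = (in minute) 1303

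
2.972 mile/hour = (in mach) 0.003902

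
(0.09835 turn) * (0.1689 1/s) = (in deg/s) 5.98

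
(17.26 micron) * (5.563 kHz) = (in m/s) 0.09602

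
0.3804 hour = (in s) 1369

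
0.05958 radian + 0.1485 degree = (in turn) 0.009895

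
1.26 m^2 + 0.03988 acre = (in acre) 0.04019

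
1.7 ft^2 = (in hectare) 1.579e-05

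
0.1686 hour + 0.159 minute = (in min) 10.28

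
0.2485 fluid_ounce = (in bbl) 4.622e-05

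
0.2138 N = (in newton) 0.2138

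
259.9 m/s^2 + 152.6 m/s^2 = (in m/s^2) 412.5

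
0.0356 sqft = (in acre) 8.173e-07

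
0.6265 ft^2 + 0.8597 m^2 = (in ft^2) 9.88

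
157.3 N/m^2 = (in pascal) 157.3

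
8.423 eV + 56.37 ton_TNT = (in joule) 2.359e+11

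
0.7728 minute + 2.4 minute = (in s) 190.4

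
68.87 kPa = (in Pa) 6.887e+04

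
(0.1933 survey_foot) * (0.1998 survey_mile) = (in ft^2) 203.9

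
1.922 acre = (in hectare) 0.7778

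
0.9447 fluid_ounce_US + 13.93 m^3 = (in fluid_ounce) 4.71e+05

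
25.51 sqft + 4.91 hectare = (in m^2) 4.91e+04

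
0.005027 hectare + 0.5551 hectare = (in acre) 1.384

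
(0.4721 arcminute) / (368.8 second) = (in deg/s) 2.133e-05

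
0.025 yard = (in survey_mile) 1.42e-05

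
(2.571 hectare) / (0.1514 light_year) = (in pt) 5.088e-08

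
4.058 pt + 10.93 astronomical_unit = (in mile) 1.016e+09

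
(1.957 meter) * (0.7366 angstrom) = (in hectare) 1.442e-14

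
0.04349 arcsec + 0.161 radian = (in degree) 9.225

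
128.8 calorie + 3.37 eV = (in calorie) 128.8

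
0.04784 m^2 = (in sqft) 0.5149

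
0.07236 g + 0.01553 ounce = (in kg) 0.0005126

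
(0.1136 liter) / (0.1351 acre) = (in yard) 2.272e-07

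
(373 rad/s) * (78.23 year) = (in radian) 9.202e+11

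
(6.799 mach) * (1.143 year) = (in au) 0.5578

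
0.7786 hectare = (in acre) 1.924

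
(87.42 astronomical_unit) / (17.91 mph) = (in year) 5.179e+04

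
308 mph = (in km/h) 495.7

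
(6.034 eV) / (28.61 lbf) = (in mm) 7.596e-18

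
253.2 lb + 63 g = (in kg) 114.9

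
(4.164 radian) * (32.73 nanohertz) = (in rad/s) 1.363e-07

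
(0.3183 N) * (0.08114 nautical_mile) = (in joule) 47.83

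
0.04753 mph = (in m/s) 0.02125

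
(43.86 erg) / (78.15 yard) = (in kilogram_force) 6.259e-09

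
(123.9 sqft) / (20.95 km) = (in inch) 0.02163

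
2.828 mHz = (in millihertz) 2.828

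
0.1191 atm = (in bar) 0.1207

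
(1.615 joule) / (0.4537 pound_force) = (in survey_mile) 0.0004972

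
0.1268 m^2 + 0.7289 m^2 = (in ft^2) 9.211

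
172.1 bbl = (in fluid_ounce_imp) 9.63e+05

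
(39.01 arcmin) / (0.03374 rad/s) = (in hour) 9.342e-05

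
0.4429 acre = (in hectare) 0.1792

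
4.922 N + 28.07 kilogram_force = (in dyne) 2.802e+07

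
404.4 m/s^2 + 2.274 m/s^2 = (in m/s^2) 406.7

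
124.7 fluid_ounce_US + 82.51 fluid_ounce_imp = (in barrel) 0.03794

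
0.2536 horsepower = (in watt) 189.1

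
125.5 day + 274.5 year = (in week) 1.433e+04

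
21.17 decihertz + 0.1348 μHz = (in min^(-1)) 127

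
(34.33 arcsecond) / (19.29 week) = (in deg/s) 8.174e-10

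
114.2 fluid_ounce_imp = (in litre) 3.245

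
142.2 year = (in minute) 7.474e+07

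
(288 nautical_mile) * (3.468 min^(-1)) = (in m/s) 3.083e+04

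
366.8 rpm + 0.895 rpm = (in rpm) 367.7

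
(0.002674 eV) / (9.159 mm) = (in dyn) 4.678e-15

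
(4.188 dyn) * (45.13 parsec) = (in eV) 3.64e+32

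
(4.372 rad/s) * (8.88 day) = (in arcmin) 1.153e+10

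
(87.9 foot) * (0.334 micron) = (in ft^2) 9.632e-05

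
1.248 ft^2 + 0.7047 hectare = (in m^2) 7047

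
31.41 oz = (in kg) 0.8905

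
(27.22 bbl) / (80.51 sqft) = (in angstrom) 5.786e+09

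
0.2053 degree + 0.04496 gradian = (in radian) 0.004289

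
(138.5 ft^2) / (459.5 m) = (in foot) 0.09187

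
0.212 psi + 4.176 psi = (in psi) 4.388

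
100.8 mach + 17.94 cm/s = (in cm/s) 3.432e+06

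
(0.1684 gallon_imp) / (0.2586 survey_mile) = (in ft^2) 1.98e-05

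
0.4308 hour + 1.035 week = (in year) 0.0199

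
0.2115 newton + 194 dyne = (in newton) 0.2134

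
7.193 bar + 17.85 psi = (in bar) 8.424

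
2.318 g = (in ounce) 0.08177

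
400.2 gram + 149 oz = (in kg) 4.624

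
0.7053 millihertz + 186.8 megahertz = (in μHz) 1.868e+14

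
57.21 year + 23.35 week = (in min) 3.03e+07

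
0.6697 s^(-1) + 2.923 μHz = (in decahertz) 0.06697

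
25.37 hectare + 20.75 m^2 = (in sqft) 2.731e+06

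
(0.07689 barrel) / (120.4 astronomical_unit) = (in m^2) 6.787e-16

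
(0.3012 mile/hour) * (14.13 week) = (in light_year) 1.216e-10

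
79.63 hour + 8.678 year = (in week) 453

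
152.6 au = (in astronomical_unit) 152.6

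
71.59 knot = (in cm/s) 3683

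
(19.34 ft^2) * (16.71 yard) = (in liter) 2.745e+04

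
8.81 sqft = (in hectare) 8.185e-05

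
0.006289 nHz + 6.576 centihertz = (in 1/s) 0.06576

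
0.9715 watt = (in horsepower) 0.001303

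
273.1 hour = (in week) 1.626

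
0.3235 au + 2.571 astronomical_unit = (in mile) 2.691e+08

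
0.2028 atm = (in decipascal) 2.055e+05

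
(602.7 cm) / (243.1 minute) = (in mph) 0.0009243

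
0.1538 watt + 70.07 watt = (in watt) 70.22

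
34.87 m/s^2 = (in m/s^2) 34.87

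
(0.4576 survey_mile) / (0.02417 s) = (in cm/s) 3.047e+06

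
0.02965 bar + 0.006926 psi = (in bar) 0.03013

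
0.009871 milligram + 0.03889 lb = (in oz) 0.6222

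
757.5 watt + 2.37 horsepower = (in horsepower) 3.386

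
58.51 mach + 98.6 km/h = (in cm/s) 1.995e+06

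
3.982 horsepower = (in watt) 2969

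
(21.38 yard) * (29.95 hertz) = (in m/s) 585.5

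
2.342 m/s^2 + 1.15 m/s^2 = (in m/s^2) 3.492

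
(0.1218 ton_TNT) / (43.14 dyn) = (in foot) 3.876e+12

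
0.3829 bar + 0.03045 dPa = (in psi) 5.553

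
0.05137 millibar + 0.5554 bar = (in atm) 0.5482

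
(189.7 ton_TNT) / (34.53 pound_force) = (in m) 5.167e+09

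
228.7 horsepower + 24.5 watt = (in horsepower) 228.7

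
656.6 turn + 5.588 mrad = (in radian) 4126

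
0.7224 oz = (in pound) 0.04515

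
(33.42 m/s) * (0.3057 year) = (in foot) 1.057e+09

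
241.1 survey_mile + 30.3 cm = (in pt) 1.1e+09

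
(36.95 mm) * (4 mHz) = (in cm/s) 0.01478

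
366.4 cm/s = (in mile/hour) 8.196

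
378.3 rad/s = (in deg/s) 2.167e+04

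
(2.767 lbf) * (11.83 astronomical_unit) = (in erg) 2.178e+20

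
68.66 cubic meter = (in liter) 6.866e+04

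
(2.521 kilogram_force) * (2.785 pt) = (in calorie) 0.005805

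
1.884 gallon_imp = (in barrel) 0.05387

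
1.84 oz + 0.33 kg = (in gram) 382.2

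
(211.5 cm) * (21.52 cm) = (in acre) 0.0001125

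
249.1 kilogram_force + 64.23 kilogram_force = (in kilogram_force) 313.3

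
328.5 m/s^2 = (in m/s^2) 328.5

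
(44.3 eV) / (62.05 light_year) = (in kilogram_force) 1.233e-36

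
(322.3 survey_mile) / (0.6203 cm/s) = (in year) 2.652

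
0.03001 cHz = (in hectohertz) 3.001e-06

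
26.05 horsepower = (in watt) 1.943e+04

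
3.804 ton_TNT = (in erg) 1.592e+17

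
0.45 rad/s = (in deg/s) 25.78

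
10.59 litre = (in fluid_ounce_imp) 372.7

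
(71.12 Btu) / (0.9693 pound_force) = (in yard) 1.903e+04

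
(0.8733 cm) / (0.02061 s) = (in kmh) 1.525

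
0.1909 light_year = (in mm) 1.806e+18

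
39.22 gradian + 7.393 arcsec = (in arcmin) 2118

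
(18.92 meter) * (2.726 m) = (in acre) 0.01274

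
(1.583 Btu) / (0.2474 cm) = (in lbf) 1.518e+05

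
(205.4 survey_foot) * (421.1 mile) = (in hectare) 4243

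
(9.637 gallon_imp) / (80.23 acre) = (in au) 9.02e-19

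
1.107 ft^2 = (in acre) 2.541e-05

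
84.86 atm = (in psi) 1247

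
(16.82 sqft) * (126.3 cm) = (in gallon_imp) 434.1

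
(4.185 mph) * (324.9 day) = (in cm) 5.252e+09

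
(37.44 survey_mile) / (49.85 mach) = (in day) 4.109e-05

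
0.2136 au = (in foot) 1.048e+11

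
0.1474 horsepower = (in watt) 109.9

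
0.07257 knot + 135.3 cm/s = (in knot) 2.703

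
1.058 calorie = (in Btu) 0.004196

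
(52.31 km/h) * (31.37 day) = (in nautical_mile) 2.127e+04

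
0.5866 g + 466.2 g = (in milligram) 4.668e+05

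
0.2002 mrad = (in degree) 0.01147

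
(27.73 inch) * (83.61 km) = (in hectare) 5.889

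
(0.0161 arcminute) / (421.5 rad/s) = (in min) 1.852e-10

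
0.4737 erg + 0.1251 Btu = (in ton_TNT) 3.155e-08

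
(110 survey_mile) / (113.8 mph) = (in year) 0.0001103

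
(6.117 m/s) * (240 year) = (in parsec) 1.5e-06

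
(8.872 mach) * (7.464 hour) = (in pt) 2.301e+11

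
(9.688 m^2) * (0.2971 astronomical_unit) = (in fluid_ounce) 1.456e+16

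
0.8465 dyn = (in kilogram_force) 8.632e-07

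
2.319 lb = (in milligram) 1.052e+06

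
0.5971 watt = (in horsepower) 0.0008007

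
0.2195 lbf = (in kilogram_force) 0.09956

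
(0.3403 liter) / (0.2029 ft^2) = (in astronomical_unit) 1.207e-13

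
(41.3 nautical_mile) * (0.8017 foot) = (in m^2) 1.869e+04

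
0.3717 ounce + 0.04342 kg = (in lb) 0.119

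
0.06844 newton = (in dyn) 6844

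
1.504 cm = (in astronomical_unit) 1.005e-13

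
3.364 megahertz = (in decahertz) 3.364e+05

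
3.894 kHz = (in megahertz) 0.003894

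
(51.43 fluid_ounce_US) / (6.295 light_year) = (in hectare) 2.554e-24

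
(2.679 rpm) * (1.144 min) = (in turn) 3.065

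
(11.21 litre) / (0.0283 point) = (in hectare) 0.1123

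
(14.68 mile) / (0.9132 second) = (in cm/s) 2.587e+06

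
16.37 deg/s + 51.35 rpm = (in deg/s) 324.5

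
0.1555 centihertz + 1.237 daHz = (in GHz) 1.237e-08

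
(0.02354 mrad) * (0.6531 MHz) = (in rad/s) 15.37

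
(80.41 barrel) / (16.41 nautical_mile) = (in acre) 1.039e-07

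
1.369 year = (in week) 71.38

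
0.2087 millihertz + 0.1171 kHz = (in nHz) 1.171e+11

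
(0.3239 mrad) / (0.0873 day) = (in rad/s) 4.294e-08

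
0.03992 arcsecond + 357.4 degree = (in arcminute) 2.144e+04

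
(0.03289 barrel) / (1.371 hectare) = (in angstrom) 3814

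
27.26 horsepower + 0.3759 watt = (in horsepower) 27.26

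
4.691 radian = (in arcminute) 1.613e+04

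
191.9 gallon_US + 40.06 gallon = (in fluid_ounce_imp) 3.09e+04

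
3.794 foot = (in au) 7.73e-12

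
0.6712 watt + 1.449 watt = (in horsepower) 0.002843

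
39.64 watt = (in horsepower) 0.05316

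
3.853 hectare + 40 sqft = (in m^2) 3.853e+04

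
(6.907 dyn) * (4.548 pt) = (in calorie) 2.649e-08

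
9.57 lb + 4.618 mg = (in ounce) 153.1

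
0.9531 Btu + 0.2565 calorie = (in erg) 1.007e+10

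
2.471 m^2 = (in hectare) 0.0002471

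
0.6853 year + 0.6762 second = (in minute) 3.602e+05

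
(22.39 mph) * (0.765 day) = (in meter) 6.616e+05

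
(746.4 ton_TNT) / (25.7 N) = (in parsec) 3.938e-06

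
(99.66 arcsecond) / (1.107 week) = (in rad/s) 7.217e-10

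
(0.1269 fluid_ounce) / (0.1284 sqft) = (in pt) 0.8918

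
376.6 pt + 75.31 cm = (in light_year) 9.365e-17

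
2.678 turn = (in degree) 964.1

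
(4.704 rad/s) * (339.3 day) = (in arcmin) 4.741e+11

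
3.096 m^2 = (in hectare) 0.0003096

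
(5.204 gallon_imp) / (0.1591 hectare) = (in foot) 4.879e-05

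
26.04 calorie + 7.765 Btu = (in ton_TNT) 1.984e-06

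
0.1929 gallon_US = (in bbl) 0.004593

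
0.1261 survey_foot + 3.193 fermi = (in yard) 0.04203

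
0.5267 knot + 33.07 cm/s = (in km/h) 2.166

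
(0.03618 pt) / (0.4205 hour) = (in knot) 1.639e-08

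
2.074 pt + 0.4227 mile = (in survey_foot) 2232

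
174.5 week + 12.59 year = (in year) 15.94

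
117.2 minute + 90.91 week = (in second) 5.499e+07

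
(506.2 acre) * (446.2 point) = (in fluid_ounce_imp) 1.135e+10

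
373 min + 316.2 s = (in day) 0.2627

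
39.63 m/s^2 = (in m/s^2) 39.63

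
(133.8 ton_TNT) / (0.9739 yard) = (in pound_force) 1.413e+11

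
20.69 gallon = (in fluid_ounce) 2648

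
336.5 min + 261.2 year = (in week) 1.362e+04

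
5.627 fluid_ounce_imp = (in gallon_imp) 0.03517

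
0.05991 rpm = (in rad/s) 0.006274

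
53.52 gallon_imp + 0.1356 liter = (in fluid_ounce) 8232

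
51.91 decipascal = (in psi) 0.0007529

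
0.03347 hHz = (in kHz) 0.003347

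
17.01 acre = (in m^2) 6.884e+04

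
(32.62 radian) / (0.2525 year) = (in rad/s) 4.097e-06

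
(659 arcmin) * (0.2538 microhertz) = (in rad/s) 4.865e-08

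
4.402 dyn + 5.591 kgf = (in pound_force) 12.33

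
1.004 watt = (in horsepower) 0.001346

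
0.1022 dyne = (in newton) 1.022e-06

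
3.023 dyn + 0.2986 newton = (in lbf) 0.06713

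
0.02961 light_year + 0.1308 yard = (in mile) 1.741e+11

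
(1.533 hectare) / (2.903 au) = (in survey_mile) 2.193e-11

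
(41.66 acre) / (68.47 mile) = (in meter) 1.53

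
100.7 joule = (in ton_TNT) 2.407e-08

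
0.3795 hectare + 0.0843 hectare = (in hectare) 0.4638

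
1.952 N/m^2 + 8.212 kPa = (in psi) 1.191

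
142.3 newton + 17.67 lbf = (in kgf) 22.53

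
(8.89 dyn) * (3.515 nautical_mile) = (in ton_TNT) 1.383e-10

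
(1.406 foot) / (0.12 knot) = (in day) 8.035e-05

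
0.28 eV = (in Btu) 4.252e-23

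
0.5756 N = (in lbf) 0.1294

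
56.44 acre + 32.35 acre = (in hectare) 35.93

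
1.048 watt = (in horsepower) 0.001405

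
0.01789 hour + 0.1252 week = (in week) 0.1253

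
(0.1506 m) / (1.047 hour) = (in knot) 7.767e-05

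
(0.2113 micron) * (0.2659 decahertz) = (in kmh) 2.023e-06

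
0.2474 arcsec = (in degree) 6.872e-05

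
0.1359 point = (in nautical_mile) 2.589e-08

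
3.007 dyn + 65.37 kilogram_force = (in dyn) 6.411e+07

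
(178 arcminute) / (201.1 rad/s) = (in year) 8.164e-12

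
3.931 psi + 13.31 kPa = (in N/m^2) 4.041e+04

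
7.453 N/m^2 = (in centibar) 0.007453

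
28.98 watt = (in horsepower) 0.03886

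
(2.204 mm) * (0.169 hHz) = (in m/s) 0.03725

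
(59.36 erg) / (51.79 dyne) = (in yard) 0.01253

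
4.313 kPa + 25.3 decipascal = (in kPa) 4.316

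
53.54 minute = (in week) 0.005312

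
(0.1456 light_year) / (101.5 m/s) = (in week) 2.244e+07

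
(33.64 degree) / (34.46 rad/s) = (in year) 5.403e-10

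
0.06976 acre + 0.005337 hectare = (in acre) 0.08295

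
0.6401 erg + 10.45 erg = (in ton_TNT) 2.651e-16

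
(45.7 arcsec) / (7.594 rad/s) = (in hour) 8.104e-09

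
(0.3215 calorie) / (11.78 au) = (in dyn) 7.633e-08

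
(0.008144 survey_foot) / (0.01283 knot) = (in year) 1.193e-08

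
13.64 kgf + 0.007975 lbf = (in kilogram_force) 13.64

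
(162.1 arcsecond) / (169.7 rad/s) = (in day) 5.36e-11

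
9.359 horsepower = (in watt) 6979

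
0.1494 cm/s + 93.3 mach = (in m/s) 3.177e+04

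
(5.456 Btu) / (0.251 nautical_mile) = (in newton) 12.38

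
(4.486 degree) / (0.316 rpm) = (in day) 2.738e-05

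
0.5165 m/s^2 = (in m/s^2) 0.5165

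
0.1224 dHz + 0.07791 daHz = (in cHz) 79.13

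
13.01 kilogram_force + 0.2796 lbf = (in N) 128.8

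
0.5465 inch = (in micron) 1.388e+04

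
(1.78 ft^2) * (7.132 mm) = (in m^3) 0.001179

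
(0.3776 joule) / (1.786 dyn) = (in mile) 13.14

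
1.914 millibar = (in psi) 0.02776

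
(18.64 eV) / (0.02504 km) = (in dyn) 1.193e-14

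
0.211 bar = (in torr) 158.3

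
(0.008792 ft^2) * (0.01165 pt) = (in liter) 3.357e-06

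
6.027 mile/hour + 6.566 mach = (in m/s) 2238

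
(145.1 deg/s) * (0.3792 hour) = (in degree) 1.981e+05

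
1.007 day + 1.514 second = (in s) 8.701e+04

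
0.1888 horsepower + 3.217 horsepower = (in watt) 2540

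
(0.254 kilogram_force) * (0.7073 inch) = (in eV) 2.793e+17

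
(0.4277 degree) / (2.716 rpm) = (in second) 0.02625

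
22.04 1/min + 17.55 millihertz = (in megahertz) 3.849e-07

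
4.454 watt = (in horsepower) 0.005973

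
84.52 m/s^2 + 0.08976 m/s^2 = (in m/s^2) 84.61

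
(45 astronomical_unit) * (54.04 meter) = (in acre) 8.989e+10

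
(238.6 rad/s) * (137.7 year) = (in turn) 1.649e+11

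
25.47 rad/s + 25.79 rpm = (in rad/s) 28.17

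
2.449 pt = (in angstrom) 8.64e+06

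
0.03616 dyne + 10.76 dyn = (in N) 0.000108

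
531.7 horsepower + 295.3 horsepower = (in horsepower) 827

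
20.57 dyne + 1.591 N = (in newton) 1.591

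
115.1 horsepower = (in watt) 8.583e+04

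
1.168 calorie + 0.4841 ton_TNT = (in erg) 2.025e+16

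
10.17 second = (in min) 0.1695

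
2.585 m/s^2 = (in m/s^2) 2.585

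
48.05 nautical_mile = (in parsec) 2.884e-12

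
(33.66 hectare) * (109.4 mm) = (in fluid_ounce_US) 1.245e+09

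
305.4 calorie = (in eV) 7.975e+21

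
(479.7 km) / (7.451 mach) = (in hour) 0.05252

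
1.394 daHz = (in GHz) 1.394e-08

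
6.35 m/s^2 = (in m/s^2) 6.35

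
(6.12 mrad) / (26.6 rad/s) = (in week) 3.804e-10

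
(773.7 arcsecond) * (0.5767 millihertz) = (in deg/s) 0.0001239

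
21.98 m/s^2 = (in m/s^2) 21.98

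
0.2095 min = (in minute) 0.2095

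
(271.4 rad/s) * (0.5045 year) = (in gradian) 2.749e+11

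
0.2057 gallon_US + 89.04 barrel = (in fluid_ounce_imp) 4.983e+05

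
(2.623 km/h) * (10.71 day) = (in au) 4.507e-06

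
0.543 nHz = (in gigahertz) 5.43e-19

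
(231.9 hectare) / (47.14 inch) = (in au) 1.295e-05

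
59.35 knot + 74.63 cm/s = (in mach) 0.09186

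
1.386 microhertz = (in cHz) 0.0001386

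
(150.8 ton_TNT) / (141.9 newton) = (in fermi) 4.446e+24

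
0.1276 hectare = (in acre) 0.3153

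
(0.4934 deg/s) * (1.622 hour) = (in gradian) 3201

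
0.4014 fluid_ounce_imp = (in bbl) 7.174e-05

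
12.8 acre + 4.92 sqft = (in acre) 12.8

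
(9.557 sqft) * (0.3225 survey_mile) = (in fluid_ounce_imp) 1.622e+07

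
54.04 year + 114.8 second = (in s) 1.704e+09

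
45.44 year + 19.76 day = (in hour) 3.985e+05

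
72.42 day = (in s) 6.257e+06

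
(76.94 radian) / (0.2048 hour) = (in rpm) 0.9965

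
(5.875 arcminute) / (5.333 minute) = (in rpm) 5.1e-05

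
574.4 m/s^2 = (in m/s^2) 574.4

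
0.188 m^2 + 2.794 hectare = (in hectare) 2.794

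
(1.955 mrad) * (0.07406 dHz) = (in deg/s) 0.0008296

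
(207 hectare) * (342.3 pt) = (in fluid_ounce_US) 8.452e+09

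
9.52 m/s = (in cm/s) 952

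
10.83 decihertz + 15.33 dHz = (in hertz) 2.616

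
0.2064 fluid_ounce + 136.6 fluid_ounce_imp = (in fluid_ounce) 131.4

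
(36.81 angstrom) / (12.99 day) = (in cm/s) 3.28e-13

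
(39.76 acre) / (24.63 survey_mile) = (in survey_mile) 0.002522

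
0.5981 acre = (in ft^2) 2.605e+04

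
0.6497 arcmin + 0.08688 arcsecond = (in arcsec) 39.07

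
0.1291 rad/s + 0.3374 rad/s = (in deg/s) 26.73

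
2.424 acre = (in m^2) 9810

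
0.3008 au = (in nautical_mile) 2.43e+07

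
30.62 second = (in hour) 0.008506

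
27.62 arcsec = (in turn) 2.131e-05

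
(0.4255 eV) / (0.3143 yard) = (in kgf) 2.419e-20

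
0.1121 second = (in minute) 0.001868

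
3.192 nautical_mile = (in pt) 1.676e+07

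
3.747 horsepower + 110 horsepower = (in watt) 8.482e+04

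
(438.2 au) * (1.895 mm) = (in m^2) 1.242e+11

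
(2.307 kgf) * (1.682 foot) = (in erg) 1.16e+08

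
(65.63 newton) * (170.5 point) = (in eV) 2.464e+19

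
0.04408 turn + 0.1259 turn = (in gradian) 67.99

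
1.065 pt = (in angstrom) 3.757e+06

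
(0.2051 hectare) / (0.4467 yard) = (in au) 3.357e-08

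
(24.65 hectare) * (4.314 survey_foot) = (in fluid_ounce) 1.096e+10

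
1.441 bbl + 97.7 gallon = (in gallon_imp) 131.7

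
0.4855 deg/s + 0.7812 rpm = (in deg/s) 5.173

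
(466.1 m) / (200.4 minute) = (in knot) 0.07535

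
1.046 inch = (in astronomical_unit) 1.776e-13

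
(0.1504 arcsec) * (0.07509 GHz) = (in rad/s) 54.75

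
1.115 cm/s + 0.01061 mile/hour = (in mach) 4.668e-05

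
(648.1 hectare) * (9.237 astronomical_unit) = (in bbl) 5.633e+19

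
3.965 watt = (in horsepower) 0.005317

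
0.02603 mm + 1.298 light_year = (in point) 3.481e+19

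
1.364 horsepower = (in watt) 1017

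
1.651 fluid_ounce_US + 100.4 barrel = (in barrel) 100.4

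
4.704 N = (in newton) 4.704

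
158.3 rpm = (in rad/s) 16.58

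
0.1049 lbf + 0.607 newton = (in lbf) 0.2414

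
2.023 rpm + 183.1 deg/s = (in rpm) 32.54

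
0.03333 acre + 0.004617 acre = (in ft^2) 1653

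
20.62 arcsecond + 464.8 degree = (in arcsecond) 1.673e+06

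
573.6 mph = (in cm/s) 2.564e+04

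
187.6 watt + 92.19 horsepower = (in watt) 6.893e+04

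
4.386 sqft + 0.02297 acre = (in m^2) 93.36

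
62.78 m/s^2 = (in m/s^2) 62.78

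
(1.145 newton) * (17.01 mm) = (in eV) 1.216e+17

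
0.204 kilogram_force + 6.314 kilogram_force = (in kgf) 6.518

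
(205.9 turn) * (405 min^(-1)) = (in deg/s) 5.003e+05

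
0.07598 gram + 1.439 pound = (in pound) 1.439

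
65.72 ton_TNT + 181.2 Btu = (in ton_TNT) 65.72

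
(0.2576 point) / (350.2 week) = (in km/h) 1.545e-12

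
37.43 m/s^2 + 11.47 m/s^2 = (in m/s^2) 48.9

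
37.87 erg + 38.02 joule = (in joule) 38.02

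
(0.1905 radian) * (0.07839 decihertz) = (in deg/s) 0.08556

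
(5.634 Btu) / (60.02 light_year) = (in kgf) 1.067e-15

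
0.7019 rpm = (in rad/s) 0.0735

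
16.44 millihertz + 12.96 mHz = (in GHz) 2.94e-11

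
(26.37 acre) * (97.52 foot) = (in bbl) 1.995e+07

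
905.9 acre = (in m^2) 3.666e+06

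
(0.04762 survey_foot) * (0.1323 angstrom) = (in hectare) 1.92e-17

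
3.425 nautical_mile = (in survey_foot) 2.081e+04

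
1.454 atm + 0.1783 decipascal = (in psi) 21.37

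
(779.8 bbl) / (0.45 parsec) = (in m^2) 8.929e-15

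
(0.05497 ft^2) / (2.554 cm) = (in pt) 566.8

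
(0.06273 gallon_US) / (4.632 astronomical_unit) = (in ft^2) 3.689e-15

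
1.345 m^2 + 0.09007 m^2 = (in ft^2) 15.45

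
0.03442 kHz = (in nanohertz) 3.442e+10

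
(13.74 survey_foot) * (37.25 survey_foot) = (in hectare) 0.004755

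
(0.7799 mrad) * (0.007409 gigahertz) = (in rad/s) 5778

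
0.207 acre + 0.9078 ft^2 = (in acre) 0.207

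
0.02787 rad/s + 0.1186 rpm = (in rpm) 0.3847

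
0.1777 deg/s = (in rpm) 0.02962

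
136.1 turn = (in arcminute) 2.94e+06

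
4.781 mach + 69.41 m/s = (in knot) 3299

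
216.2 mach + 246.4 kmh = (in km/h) 2.653e+05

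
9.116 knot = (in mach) 0.01377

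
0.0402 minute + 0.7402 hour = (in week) 0.00441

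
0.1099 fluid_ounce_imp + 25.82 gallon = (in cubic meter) 0.09774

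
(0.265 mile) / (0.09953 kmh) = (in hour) 4.285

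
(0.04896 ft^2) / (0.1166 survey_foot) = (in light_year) 1.353e-17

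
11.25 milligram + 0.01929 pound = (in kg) 0.008761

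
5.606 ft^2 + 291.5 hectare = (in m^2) 2.915e+06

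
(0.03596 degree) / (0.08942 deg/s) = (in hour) 0.0001117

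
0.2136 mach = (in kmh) 261.8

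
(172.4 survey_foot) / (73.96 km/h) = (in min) 0.04263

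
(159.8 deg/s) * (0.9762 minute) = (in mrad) 1.634e+05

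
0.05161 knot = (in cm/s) 2.655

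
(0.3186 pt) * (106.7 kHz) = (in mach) 0.03522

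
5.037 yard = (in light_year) 4.868e-16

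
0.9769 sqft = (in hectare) 9.076e-06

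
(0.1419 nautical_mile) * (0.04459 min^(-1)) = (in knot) 0.3796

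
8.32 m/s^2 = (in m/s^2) 8.32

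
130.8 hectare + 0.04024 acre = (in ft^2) 1.408e+07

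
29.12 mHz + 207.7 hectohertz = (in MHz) 0.02077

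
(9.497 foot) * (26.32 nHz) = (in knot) 1.481e-07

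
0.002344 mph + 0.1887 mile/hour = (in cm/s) 8.54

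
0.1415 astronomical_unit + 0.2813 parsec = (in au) 5.802e+04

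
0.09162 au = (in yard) 1.499e+10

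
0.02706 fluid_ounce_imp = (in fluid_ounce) 0.026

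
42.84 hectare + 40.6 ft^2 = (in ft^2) 4.611e+06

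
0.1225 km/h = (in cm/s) 3.403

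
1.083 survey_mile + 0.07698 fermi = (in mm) 1.743e+06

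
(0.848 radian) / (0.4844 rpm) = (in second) 16.72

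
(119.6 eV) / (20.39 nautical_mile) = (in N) 5.074e-22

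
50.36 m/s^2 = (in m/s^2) 50.36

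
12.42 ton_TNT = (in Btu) 4.925e+07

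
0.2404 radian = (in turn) 0.03826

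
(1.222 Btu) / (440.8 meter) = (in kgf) 0.2983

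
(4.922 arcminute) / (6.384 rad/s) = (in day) 2.596e-09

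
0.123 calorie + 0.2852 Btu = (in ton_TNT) 7.204e-08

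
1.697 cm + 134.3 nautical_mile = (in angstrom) 2.487e+15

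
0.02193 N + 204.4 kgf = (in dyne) 2.005e+08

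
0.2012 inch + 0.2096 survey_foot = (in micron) 6.9e+04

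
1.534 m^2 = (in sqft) 16.51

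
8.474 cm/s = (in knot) 0.1647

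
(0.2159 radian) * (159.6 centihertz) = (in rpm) 3.29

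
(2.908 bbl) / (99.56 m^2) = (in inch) 0.1828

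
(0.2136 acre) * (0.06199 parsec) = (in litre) 1.653e+21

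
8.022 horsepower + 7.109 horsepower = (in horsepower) 15.13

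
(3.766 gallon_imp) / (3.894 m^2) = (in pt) 12.46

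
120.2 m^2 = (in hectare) 0.01202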